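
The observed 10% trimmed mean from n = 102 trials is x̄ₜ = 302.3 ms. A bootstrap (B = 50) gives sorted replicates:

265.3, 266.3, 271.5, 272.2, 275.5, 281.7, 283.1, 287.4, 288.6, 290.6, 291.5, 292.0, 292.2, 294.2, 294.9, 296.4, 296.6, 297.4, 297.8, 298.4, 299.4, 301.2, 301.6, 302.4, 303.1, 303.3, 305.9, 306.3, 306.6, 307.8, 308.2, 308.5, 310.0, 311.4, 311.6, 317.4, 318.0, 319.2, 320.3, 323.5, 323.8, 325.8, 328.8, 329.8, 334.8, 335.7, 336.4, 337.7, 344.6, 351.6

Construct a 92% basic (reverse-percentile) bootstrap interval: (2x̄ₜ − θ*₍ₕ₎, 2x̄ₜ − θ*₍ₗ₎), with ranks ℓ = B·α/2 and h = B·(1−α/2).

Percentile endpoints at ranks 2 and 48: θ*₍2₎ = 266.3, θ*₍48₎ = 337.7.
Basic interval reflects these around x̄ₜ:
  lower = 2 × 302.3 − 337.7 = 266.9
  upper = 2 × 302.3 − 266.3 = 338.3

(266.9, 338.3)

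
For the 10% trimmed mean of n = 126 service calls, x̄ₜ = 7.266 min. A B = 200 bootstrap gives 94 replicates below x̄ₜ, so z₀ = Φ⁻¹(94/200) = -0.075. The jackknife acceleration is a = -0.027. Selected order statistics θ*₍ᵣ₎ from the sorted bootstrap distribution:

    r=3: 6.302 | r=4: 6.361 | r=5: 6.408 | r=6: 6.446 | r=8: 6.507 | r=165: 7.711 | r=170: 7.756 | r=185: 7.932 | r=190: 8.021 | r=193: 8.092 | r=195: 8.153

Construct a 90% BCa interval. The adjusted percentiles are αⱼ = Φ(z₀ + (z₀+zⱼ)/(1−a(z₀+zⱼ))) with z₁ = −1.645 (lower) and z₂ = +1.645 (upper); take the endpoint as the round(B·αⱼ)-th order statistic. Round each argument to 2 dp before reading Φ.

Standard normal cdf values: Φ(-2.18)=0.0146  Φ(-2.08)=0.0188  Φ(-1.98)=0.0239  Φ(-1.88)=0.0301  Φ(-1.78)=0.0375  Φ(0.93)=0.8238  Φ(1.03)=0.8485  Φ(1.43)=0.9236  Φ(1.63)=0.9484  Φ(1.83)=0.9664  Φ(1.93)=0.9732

(6.446, 7.932)

Lower: z₀ + z₁ = -0.075 + (-1.645) = -1.720; 1 − a(z₀+z₁) = 1 − (-0.027)(-1.720) = 0.9536; argument = -0.075 + (-1.720)/0.9536 = -1.8788 → -1.88.
α₁ = Φ(-1.88) = 0.0301; rank = round(200 × 0.0301) = 6; θ*₍6₎ = 6.446.
Upper: z₀ + z₂ = 1.570; 1 − a(z₀+z₂) = 1.0424; argument = 1.4312 → 1.43; α₂ = 0.9236; rank = 185; θ*₍185₎ = 7.932.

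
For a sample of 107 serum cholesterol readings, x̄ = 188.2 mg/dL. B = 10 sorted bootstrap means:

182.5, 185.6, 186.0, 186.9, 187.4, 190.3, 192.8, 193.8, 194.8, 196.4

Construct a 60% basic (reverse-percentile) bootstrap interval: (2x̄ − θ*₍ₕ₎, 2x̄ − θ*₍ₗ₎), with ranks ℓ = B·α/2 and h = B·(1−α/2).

Percentile endpoints at ranks 2 and 8: θ*₍2₎ = 185.6, θ*₍8₎ = 193.8.
Basic interval reflects these around x̄:
  lower = 2 × 188.2 − 193.8 = 182.6
  upper = 2 × 188.2 − 185.6 = 190.8

(182.6, 190.8)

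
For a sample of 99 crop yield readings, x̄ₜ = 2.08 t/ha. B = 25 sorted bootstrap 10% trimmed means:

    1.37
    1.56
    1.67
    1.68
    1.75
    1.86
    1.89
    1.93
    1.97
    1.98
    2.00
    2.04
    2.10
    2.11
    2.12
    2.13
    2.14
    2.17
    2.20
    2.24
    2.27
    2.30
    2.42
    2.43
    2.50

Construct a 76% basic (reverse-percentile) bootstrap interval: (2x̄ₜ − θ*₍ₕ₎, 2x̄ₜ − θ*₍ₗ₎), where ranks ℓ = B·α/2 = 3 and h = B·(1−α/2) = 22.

Percentile endpoints at ranks 3 and 22: θ*₍3₎ = 1.67, θ*₍22₎ = 2.30.
Basic interval reflects these around x̄ₜ:
  lower = 2 × 2.08 − 2.30 = 1.86
  upper = 2 × 2.08 − 1.67 = 2.49

(1.86, 2.49)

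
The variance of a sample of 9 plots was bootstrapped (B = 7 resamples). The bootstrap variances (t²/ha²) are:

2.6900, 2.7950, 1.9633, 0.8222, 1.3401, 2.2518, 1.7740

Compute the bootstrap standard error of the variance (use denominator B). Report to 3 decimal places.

SE* = 0.658

Bootstrap SE is the standard deviation of the 7 replicate variances.
Mean of replicates: (2.6900 + 2.7950 + 1.9633 + 0.8222 + 1.3401 + 2.2518 + 1.7740) / 7 = 13.63640 / 7 = 1.94806
Sum of squared deviations: (+0.74194)² + (+0.84694)² + (+0.01524)² + (−1.12586)² + (−0.60796)² + (+0.30374)² + (−0.17406)² = 3.02775
Variance = 3.02775 / 7 = 0.43254
SE* = √0.43254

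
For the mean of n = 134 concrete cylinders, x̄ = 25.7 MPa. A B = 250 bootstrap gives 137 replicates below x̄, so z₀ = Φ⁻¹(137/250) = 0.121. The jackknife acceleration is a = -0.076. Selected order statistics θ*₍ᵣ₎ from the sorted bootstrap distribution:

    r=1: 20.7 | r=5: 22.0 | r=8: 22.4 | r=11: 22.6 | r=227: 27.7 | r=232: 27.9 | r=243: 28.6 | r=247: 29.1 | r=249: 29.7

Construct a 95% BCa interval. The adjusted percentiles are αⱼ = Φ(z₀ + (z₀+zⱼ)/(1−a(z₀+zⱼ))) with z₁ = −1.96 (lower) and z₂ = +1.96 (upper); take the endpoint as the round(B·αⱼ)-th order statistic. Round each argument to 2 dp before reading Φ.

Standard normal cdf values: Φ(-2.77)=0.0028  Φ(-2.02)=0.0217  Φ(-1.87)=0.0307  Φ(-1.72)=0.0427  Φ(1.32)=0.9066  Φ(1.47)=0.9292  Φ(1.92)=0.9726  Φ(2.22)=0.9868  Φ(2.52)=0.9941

(22.0, 28.6)

Lower: z₀ + z₁ = 0.121 + (-1.960) = -1.839; 1 − a(z₀+z₁) = 1 − (-0.076)(-1.839) = 0.8602; argument = 0.121 + (-1.839)/0.8602 = -2.0168 → -2.02.
α₁ = Φ(-2.02) = 0.0217; rank = round(250 × 0.0217) = 5; θ*₍5₎ = 22.0.
Upper: z₀ + z₂ = 2.081; 1 − a(z₀+z₂) = 1.1582; argument = 1.9178 → 1.92; α₂ = 0.9726; rank = 243; θ*₍243₎ = 28.6.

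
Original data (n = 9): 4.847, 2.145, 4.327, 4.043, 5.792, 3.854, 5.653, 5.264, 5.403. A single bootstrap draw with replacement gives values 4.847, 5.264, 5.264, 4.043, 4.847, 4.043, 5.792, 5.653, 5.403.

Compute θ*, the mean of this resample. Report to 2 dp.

Mean = (4.847 + 5.264 + 5.264 + 4.043 + 4.847 + 4.043 + 5.792 + 5.653 + 5.403) / 9 = 45.1560 / 9 = 5.02

θ* = 5.02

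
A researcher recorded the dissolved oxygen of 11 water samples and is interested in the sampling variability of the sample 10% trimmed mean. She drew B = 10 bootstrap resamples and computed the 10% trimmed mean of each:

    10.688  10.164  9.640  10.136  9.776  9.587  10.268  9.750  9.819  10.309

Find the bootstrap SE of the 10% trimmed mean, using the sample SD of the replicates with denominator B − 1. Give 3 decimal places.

SE* = 0.354

Bootstrap SE is the standard deviation of the 10 replicate 10% trimmed means.
Mean of replicates: (10.688 + 10.164 + 9.640 + 10.136 + 9.776 + 9.587 + 10.268 + 9.750 + 9.819 + 10.309) / 10 = 100.1370 / 10 = 10.0137
Sum of squared deviations: (+0.6743)² + (+0.1503)² + (−0.3737)² + (+0.1223)² + (−0.2377)² + (−0.4267)² + (+0.2543)² + (−0.2637)² + (−0.1947)² + (+0.2953)² = 1.1298
Variance = 1.1298 / 9 = 0.1255
SE* = √0.1255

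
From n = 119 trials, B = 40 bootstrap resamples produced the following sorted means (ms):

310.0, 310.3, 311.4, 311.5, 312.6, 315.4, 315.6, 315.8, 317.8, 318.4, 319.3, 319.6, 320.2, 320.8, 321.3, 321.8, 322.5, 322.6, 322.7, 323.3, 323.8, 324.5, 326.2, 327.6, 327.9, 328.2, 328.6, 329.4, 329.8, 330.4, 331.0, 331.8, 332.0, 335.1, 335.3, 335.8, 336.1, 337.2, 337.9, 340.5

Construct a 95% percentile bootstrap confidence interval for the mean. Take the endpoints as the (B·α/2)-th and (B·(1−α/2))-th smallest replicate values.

(310.0, 337.9)

α = 0.05; lower rank = 40 × 0.025 = 1; upper rank = 40 × 0.975 = 39.
The 1st smallest replicate is 310.0; the 39th is 337.9.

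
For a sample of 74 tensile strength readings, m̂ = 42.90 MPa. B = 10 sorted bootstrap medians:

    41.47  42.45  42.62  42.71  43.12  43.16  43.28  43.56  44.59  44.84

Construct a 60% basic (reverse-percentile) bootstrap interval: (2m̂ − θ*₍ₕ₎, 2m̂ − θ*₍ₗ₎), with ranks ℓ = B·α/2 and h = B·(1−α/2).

Percentile endpoints at ranks 2 and 8: θ*₍2₎ = 42.45, θ*₍8₎ = 43.56.
Basic interval reflects these around m̂:
  lower = 2 × 42.90 − 43.56 = 42.24
  upper = 2 × 42.90 − 42.45 = 43.35

(42.24, 43.35)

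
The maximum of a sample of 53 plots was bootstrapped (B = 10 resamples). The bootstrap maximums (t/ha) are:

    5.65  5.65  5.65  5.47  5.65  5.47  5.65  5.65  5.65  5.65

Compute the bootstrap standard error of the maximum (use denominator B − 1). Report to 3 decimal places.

Bootstrap SE is the standard deviation of the 10 replicate maximums.
Mean of replicates: (5.65 + 5.65 + 5.65 + 5.47 + 5.65 + 5.47 + 5.65 + 5.65 + 5.65 + 5.65) / 10 = 56.1400 / 10 = 5.6140
Sum of squared deviations: (+0.0360)² + (+0.0360)² + (+0.0360)² + (−0.1440)² + (+0.0360)² + (−0.1440)² + (+0.0360)² + (+0.0360)² + (+0.0360)² + (+0.0360)² = 0.0518
Variance = 0.0518 / 9 = 0.0058
SE* = √0.0058

SE* = 0.076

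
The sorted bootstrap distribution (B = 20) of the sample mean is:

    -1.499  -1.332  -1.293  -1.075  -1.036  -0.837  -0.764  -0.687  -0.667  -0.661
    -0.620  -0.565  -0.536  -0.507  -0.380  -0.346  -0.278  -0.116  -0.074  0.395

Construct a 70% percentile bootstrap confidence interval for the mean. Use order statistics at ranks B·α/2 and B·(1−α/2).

(-1.293, -0.278)

α = 0.30; lower rank = 20 × 0.150 = 3; upper rank = 20 × 0.850 = 17.
The 3rd smallest replicate is -1.293; the 17th is -0.278.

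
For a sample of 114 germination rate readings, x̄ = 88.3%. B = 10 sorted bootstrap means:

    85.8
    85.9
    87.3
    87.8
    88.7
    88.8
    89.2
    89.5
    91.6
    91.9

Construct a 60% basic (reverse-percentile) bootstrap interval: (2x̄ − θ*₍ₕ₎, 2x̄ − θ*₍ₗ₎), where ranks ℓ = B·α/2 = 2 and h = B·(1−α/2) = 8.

(87.1, 90.7)

Percentile endpoints at ranks 2 and 8: θ*₍2₎ = 85.9, θ*₍8₎ = 89.5.
Basic interval reflects these around x̄:
  lower = 2 × 88.3 − 89.5 = 87.1
  upper = 2 × 88.3 − 85.9 = 90.7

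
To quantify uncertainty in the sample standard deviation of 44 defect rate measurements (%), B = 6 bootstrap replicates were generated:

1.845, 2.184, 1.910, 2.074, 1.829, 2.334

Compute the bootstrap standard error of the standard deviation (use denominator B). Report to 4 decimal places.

SE* = 0.1858

Bootstrap SE is the standard deviation of the 6 replicate standard deviations.
Mean of replicates: (1.845 + 2.184 + 1.910 + 2.074 + 1.829 + 2.334) / 6 = 12.17600 / 6 = 2.02933
Sum of squared deviations: (−0.18433)² + (+0.15467)² + (−0.11933)² + (+0.04467)² + (−0.20033)² + (+0.30467)² = 0.20709
Variance = 0.20709 / 6 = 0.03452
SE* = √0.03452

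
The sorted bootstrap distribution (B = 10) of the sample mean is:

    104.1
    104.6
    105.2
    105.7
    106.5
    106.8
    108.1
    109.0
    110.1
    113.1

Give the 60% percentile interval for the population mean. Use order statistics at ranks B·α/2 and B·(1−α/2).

(104.6, 109.0)

α = 0.40; lower rank = 10 × 0.200 = 2; upper rank = 10 × 0.800 = 8.
The 2nd smallest replicate is 104.6; the 8th is 109.0.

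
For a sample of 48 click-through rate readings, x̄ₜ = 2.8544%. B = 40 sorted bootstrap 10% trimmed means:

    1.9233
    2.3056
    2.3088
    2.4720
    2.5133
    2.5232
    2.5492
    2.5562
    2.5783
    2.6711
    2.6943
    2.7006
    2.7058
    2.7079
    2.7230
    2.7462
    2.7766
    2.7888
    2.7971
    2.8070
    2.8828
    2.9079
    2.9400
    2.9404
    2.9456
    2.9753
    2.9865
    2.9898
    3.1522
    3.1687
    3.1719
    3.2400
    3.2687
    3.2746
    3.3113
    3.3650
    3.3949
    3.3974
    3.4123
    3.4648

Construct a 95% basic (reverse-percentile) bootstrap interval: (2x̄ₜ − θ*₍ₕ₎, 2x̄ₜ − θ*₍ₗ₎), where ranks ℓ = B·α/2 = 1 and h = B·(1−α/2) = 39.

(2.2965, 3.7855)

Percentile endpoints at ranks 1 and 39: θ*₍1₎ = 1.9233, θ*₍39₎ = 3.4123.
Basic interval reflects these around x̄ₜ:
  lower = 2 × 2.8544 − 3.4123 = 2.2965
  upper = 2 × 2.8544 − 1.9233 = 3.7855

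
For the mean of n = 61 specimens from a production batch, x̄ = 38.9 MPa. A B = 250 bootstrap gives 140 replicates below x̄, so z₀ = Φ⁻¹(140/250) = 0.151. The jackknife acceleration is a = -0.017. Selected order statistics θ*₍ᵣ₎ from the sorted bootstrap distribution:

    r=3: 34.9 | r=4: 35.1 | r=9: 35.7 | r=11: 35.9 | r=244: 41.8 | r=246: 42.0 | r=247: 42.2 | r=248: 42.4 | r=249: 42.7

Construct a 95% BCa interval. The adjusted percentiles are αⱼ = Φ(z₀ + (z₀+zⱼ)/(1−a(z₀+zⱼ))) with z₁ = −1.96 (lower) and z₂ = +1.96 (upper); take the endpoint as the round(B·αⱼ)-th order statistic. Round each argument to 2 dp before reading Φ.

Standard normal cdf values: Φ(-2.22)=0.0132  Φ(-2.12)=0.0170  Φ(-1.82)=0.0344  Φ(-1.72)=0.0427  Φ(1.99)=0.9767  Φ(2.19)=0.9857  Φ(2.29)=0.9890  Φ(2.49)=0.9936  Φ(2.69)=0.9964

Lower: z₀ + z₁ = 0.151 + (-1.960) = -1.809; 1 − a(z₀+z₁) = 1 − (-0.017)(-1.809) = 0.9692; argument = 0.151 + (-1.809)/0.9692 = -1.7154 → -1.72.
α₁ = Φ(-1.72) = 0.0427; rank = round(250 × 0.0427) = 11; θ*₍11₎ = 35.9.
Upper: z₀ + z₂ = 2.111; 1 − a(z₀+z₂) = 1.0359; argument = 2.1889 → 2.19; α₂ = 0.9857; rank = 246; θ*₍246₎ = 42.0.

(35.9, 42.0)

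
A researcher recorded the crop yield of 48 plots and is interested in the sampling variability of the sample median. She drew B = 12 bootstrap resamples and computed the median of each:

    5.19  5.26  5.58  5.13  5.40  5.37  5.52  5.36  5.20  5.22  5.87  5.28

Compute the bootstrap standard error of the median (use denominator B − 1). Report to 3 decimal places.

SE* = 0.209

Bootstrap SE is the standard deviation of the 12 replicate medians.
Mean of replicates: (5.19 + 5.26 + 5.58 + 5.13 + 5.40 + 5.37 + 5.52 + 5.36 + 5.20 + 5.22 + 5.87 + 5.28) / 12 = 64.3800 / 12 = 5.3650
Sum of squared deviations: (−0.1750)² + (−0.1050)² + (+0.2150)² + (−0.2350)² + (+0.0350)² + (+0.0050)² + (+0.1550)² + (−0.0050)² + (−0.1650)² + (−0.1450)² + (+0.5050)² + (−0.0850)² = 0.4789
Variance = 0.4789 / 11 = 0.0435
SE* = √0.0435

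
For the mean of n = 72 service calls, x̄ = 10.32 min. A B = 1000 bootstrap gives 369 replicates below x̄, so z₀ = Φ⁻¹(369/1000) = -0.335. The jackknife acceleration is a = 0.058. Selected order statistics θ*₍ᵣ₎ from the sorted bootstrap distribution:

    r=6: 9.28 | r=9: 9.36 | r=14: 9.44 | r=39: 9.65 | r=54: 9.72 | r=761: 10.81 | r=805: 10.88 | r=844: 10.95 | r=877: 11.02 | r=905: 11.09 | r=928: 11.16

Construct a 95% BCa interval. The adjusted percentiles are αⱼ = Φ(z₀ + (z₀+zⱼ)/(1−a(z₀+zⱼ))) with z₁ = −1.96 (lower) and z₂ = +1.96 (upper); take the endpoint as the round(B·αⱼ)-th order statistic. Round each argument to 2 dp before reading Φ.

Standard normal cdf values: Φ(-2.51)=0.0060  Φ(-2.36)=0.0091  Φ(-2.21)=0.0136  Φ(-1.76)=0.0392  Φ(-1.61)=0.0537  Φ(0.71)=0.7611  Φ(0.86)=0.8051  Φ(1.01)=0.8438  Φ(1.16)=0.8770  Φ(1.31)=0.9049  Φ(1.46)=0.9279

Lower: z₀ + z₁ = -0.335 + (-1.960) = -2.295; 1 − a(z₀+z₁) = 1 − (0.058)(-2.295) = 1.1331; argument = -0.335 + (-2.295)/1.1331 = -2.3604 → -2.36.
α₁ = Φ(-2.36) = 0.0091; rank = round(1000 × 0.0091) = 9; θ*₍9₎ = 9.36.
Upper: z₀ + z₂ = 1.625; 1 − a(z₀+z₂) = 0.9058; argument = 1.4591 → 1.46; α₂ = 0.9279; rank = 928; θ*₍928₎ = 11.16.

(9.36, 11.16)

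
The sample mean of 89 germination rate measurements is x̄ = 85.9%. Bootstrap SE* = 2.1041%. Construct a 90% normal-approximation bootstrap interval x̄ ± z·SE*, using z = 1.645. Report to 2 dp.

(82.44, 89.36)

Margin = 1.645 × 2.1041 = 3.461
Interval: 85.9 ± 3.461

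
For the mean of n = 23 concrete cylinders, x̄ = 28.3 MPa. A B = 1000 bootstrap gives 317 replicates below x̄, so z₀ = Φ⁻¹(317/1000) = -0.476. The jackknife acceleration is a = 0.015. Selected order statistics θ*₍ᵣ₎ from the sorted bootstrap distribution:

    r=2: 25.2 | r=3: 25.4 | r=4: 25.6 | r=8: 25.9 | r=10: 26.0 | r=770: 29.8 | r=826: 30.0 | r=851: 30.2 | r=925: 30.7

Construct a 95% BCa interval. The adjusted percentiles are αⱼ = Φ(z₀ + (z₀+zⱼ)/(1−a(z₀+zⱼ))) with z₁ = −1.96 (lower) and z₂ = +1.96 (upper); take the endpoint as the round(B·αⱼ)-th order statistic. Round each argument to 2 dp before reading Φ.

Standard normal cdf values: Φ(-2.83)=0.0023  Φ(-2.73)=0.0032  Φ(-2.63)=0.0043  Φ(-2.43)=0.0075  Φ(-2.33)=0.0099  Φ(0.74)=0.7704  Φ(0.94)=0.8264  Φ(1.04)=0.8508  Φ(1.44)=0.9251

(25.2, 30.2)

Lower: z₀ + z₁ = -0.476 + (-1.960) = -2.436; 1 − a(z₀+z₁) = 1 − (0.015)(-2.436) = 1.0365; argument = -0.476 + (-2.436)/1.0365 = -2.8261 → -2.83.
α₁ = Φ(-2.83) = 0.0023; rank = round(1000 × 0.0023) = 2; θ*₍2₎ = 25.2.
Upper: z₀ + z₂ = 1.484; 1 − a(z₀+z₂) = 0.9777; argument = 1.0418 → 1.04; α₂ = 0.8508; rank = 851; θ*₍851₎ = 30.2.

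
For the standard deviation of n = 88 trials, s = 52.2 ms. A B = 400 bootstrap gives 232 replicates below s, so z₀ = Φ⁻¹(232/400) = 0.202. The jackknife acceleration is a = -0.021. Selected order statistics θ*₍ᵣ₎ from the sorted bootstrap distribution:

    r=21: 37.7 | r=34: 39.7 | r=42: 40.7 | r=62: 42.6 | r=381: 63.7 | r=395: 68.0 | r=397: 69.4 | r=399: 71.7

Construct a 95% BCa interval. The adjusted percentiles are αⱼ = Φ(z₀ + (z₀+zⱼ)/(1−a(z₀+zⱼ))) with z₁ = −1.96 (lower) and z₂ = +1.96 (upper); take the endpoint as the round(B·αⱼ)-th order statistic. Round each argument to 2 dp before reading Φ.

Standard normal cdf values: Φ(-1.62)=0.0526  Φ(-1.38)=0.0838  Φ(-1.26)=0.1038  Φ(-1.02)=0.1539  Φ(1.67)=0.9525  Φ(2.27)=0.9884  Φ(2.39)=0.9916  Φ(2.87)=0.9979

Lower: z₀ + z₁ = 0.202 + (-1.960) = -1.758; 1 − a(z₀+z₁) = 1 − (-0.021)(-1.758) = 0.9631; argument = 0.202 + (-1.758)/0.9631 = -1.6234 → -1.62.
α₁ = Φ(-1.62) = 0.0526; rank = round(400 × 0.0526) = 21; θ*₍21₎ = 37.7.
Upper: z₀ + z₂ = 2.162; 1 − a(z₀+z₂) = 1.0454; argument = 2.2701 → 2.27; α₂ = 0.9884; rank = 395; θ*₍395₎ = 68.0.

(37.7, 68.0)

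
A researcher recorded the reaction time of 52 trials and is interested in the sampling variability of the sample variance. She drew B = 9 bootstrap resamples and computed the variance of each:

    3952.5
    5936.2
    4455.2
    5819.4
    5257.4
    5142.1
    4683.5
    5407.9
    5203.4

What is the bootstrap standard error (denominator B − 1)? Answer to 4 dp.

SE* = 637.8287

Bootstrap SE is the standard deviation of the 9 replicate variances.
Mean of replicates: (3952.5 + 5936.2 + 4455.2 + 5819.4 + 5257.4 + 5142.1 + 4683.5 + 5407.9 + 5203.4) / 9 = 45857.60000 / 9 = 5095.28889
Sum of squared deviations: (−1142.78889)² + (+840.91111)² + (−640.08889)² + (+724.11111)² + (+162.11111)² + (+46.81111)² + (−411.78889)² + (+312.61111)² + (+108.11111)² = 3254603.72889
Variance = 3254603.72889 / 8 = 406825.46611
SE* = √406825.46611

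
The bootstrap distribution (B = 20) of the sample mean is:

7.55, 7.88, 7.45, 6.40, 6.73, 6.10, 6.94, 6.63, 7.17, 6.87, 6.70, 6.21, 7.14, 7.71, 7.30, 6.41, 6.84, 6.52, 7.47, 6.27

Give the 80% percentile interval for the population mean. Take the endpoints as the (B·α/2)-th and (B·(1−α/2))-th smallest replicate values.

(6.21, 7.55)

Sorted replicates: 6.10, 6.21, 6.27, 6.40, 6.41, 6.52, 6.63, 6.70, 6.73, 6.84, 6.87, 6.94, 7.14, 7.17, 7.30, 7.45, 7.47, 7.55, 7.71, 7.88
α = 0.20; lower rank = 20 × 0.100 = 2; upper rank = 20 × 0.900 = 18.
The 2nd smallest replicate is 6.21; the 18th is 7.55.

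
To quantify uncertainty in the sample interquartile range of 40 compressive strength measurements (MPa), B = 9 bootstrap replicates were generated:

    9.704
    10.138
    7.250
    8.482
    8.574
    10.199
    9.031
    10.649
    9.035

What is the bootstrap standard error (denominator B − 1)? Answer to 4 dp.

SE* = 1.0600

Bootstrap SE is the standard deviation of the 9 replicate interquartile ranges.
Mean of replicates: (9.704 + 10.138 + 7.250 + 8.482 + 8.574 + 10.199 + 9.031 + 10.649 + 9.035) / 9 = 83.06200 / 9 = 9.22911
Sum of squared deviations: (+0.47489)² + (+0.90889)² + (−1.97911)² + (−0.74711)² + (−0.65511)² + (+0.96989)² + (−0.19811)² + (+1.41989)² + (−0.19411)² = 8.98952
Variance = 8.98952 / 8 = 1.12369
SE* = √1.12369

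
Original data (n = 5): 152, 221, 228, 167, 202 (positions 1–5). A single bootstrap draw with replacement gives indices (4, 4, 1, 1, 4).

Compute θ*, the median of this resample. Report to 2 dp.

Resample values: 167, 167, 152, 152, 167.
Sorted: 152, 152, 167, 167, 167
Median = middle value = 167.00

θ* = 167.00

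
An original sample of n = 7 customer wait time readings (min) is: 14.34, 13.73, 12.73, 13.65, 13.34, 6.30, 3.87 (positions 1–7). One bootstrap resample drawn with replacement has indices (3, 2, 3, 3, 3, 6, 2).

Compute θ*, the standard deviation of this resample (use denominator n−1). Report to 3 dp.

θ* = 2.599

Resample values: 12.73, 13.73, 12.73, 12.73, 12.73, 6.30, 13.73.
Mean = 12.0971; sum of squared deviations = 40.5413
s² = 40.5413 / 6 = 6.7569
s = √6.7569 = 2.599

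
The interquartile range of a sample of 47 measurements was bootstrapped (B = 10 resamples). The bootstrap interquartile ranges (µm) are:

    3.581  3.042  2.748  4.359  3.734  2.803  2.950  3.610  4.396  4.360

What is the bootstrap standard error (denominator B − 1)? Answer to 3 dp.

Bootstrap SE is the standard deviation of the 10 replicate interquartile ranges.
Mean of replicates: (3.581 + 3.042 + 2.748 + 4.359 + 3.734 + 2.803 + 2.950 + 3.610 + 4.396 + 4.360) / 10 = 35.5830 / 10 = 3.5583
Sum of squared deviations: (+0.0227)² + (−0.5163)² + (−0.8103)² + (+0.8007)² + (+0.1757)² + (−0.7553)² + (−0.6083)² + (+0.0517)² + (+0.8377)² + (+0.8017)² = 3.8833
Variance = 3.8833 / 9 = 0.4315
SE* = √0.4315

SE* = 0.657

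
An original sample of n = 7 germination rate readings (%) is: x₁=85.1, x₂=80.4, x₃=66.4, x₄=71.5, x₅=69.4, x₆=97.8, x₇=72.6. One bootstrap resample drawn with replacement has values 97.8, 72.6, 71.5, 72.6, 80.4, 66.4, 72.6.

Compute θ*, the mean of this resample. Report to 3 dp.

θ* = 76.271

Mean = (97.8 + 72.6 + 71.5 + 72.6 + 80.4 + 66.4 + 72.6) / 7 = 533.90 / 7 = 76.271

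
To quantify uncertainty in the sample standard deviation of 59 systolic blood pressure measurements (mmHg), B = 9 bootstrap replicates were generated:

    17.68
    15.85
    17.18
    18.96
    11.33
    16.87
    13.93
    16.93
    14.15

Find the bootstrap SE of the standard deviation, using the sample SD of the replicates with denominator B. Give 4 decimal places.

SE* = 2.2110

Bootstrap SE is the standard deviation of the 9 replicate standard deviations.
Mean of replicates: (17.68 + 15.85 + 17.18 + 18.96 + 11.33 + 16.87 + 13.93 + 16.93 + 14.15) / 9 = 142.88000 / 9 = 15.87556
Sum of squared deviations: (+1.80444)² + (−0.02556)² + (+1.30444)² + (+3.08444)² + (−4.54556)² + (+0.99444)² + (−1.94556)² + (+1.05444)² + (−1.72556)² = 43.99762
Variance = 43.99762 / 9 = 4.88862
SE* = √4.88862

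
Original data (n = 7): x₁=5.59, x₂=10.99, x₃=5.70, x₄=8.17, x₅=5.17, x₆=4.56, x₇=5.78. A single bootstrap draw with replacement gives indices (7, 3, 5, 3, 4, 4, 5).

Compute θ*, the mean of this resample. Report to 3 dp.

θ* = 6.266

Resample values: 5.78, 5.70, 5.17, 5.70, 8.17, 8.17, 5.17.
Mean = (5.78 + 5.70 + 5.17 + 5.70 + 8.17 + 8.17 + 5.17) / 7 = 43.860 / 7 = 6.266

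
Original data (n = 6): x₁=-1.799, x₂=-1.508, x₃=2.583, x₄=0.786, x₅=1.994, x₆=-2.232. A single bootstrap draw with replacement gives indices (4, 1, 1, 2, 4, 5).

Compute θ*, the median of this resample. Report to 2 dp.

θ* = -0.36

Resample values: 0.786, -1.799, -1.799, -1.508, 0.786, 1.994.
Sorted: -1.799, -1.799, -1.508, 0.786, 0.786, 1.994
Median = average of the two middle values = -0.36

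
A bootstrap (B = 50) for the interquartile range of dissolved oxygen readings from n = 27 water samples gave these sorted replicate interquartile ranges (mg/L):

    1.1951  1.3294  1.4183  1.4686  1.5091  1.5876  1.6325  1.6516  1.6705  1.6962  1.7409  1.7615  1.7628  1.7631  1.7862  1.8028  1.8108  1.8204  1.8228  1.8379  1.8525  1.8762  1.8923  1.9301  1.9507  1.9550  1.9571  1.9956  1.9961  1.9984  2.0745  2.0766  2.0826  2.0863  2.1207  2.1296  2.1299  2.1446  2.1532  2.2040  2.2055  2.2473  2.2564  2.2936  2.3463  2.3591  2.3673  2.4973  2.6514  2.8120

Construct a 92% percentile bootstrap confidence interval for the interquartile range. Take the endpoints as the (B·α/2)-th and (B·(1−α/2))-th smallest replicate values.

α = 0.08; lower rank = 50 × 0.040 = 2; upper rank = 50 × 0.960 = 48.
The 2nd smallest replicate is 1.3294; the 48th is 2.4973.

(1.3294, 2.4973)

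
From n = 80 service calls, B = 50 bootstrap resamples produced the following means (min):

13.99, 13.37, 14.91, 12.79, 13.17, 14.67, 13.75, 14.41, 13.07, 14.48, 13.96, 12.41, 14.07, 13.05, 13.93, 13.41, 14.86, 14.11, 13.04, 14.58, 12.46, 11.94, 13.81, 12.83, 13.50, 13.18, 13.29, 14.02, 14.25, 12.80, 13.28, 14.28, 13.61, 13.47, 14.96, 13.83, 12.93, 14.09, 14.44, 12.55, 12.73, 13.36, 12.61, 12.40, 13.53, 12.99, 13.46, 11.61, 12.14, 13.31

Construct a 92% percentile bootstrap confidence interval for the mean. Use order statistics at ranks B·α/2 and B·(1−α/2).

(11.94, 14.86)

Sorted replicates: 11.61, 11.94, 12.14, 12.40, 12.41, 12.46, 12.55, 12.61, 12.73, 12.79, 12.80, 12.83, 12.93, 12.99, 13.04, 13.05, 13.07, 13.17, 13.18, 13.28, 13.29, 13.31, 13.36, 13.37, 13.41, 13.46, 13.47, 13.50, 13.53, 13.61, 13.75, 13.81, 13.83, 13.93, 13.96, 13.99, 14.02, 14.07, 14.09, 14.11, 14.25, 14.28, 14.41, 14.44, 14.48, 14.58, 14.67, 14.86, 14.91, 14.96
α = 0.08; lower rank = 50 × 0.040 = 2; upper rank = 50 × 0.960 = 48.
The 2nd smallest replicate is 11.94; the 48th is 14.86.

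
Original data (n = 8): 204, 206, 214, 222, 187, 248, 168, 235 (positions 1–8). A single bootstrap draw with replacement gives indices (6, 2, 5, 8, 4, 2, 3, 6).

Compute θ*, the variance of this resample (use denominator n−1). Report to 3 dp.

θ* = 472.786

Resample values: 248, 206, 187, 235, 222, 206, 214, 248.
Mean = 220.7500; sum of squared deviations = 3309.5000
s² = 3309.5000 / 7 = 472.7857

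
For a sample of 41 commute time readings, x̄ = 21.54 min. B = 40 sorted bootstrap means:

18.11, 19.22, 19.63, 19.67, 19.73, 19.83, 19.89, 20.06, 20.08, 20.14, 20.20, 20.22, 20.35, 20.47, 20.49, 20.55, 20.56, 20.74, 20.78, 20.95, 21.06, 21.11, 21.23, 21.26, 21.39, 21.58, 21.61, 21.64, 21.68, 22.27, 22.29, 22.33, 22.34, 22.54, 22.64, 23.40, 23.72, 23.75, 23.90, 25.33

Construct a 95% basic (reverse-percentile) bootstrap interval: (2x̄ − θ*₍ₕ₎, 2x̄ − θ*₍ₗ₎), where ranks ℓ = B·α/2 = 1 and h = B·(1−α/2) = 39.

Percentile endpoints at ranks 1 and 39: θ*₍1₎ = 18.11, θ*₍39₎ = 23.90.
Basic interval reflects these around x̄:
  lower = 2 × 21.54 − 23.90 = 19.18
  upper = 2 × 21.54 − 18.11 = 24.97

(19.18, 24.97)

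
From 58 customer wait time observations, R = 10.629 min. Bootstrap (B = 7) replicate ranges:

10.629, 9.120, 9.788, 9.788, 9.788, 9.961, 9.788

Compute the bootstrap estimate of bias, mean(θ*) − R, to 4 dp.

mean(θ*) = (10.629 + 9.120 + 9.788 + 9.788 + 9.788 + 9.961 + 9.788) / 7 = 9.83743
bias = 9.83743 − 10.629

bias = −0.7916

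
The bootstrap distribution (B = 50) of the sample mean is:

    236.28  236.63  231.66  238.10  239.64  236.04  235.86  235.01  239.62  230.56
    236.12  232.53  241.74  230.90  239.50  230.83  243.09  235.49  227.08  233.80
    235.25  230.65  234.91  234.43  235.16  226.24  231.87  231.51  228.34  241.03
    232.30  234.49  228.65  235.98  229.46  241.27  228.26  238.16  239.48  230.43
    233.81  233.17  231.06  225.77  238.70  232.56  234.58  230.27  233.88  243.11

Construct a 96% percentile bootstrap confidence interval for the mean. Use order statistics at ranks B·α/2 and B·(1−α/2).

Sorted replicates: 225.77, 226.24, 227.08, 228.26, 228.34, 228.65, 229.46, 230.27, 230.43, 230.56, 230.65, 230.83, 230.90, 231.06, 231.51, 231.66, 231.87, 232.30, 232.53, 232.56, 233.17, 233.80, 233.81, 233.88, 234.43, 234.49, 234.58, 234.91, 235.01, 235.16, 235.25, 235.49, 235.86, 235.98, 236.04, 236.12, 236.28, 236.63, 238.10, 238.16, 238.70, 239.48, 239.50, 239.62, 239.64, 241.03, 241.27, 241.74, 243.09, 243.11
α = 0.04; lower rank = 50 × 0.020 = 1; upper rank = 50 × 0.980 = 49.
The 1st smallest replicate is 225.77; the 49th is 243.09.

(225.77, 243.09)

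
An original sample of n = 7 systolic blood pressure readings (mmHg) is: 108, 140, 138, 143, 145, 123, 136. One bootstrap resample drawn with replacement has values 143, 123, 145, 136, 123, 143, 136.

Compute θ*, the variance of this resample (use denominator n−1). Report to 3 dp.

Mean = 135.5714; sum of squared deviations = 515.7143
s² = 515.7143 / 6 = 85.9524

θ* = 85.952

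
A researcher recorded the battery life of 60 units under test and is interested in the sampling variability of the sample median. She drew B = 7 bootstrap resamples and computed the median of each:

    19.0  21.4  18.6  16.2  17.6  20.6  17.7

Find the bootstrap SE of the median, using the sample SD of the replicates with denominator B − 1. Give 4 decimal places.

SE* = 1.8007

Bootstrap SE is the standard deviation of the 7 replicate medians.
Mean of replicates: (19.0 + 21.4 + 18.6 + 16.2 + 17.6 + 20.6 + 17.7) / 7 = 131.10000 / 7 = 18.72857
Sum of squared deviations: (+0.27143)² + (+2.67143)² + (−0.12857)² + (−2.52857)² + (−1.12857)² + (+1.87143)² + (−1.02857)² = 19.45429
Variance = 19.45429 / 6 = 3.24238
SE* = √3.24238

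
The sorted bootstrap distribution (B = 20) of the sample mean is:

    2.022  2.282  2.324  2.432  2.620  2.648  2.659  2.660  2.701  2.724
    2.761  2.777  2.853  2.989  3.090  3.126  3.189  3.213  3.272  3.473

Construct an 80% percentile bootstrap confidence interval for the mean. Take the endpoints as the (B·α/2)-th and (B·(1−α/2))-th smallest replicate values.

(2.282, 3.213)

α = 0.20; lower rank = 20 × 0.100 = 2; upper rank = 20 × 0.900 = 18.
The 2nd smallest replicate is 2.282; the 18th is 3.213.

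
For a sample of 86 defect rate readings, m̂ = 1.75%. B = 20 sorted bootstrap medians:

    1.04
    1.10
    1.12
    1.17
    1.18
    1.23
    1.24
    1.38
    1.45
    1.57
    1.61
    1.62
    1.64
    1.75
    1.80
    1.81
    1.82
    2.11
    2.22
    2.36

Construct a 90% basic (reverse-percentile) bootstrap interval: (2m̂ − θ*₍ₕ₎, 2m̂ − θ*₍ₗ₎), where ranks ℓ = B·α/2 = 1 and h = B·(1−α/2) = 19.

Percentile endpoints at ranks 1 and 19: θ*₍1₎ = 1.04, θ*₍19₎ = 2.22.
Basic interval reflects these around m̂:
  lower = 2 × 1.75 − 2.22 = 1.28
  upper = 2 × 1.75 − 1.04 = 2.46

(1.28, 2.46)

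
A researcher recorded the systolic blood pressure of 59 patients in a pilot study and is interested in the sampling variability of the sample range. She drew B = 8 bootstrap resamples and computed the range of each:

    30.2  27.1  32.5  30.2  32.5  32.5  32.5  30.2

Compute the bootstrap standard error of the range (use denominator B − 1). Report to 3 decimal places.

SE* = 1.932

Bootstrap SE is the standard deviation of the 8 replicate ranges.
Mean of replicates: (30.2 + 27.1 + 32.5 + 30.2 + 32.5 + 32.5 + 32.5 + 30.2) / 8 = 247.7000 / 8 = 30.9625
Sum of squared deviations: (−0.7625)² + (−3.8625)² + (+1.5375)² + (−0.7625)² + (+1.5375)² + (+1.5375)² + (+1.5375)² + (−0.7625)² = 26.1187
Variance = 26.1187 / 7 = 3.7312
SE* = √3.7312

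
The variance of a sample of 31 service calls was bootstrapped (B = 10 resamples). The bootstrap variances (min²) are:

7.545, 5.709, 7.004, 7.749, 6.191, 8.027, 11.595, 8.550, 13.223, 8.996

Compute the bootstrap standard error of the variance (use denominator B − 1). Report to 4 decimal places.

Bootstrap SE is the standard deviation of the 10 replicate variances.
Mean of replicates: (7.545 + 5.709 + 7.004 + 7.749 + 6.191 + 8.027 + 11.595 + 8.550 + 13.223 + 8.996) / 10 = 84.58900 / 10 = 8.45890
Sum of squared deviations: (−0.91390)² + (−2.74990)² + (−1.45490)² + (−0.70990)² + (−2.26790)² + (−0.43190)² + (+3.13610)² + (+0.09110)² + (+4.76410)² + (+0.53710)² = 49.17631
Variance = 49.17631 / 9 = 5.46403
SE* = √5.46403

SE* = 2.3375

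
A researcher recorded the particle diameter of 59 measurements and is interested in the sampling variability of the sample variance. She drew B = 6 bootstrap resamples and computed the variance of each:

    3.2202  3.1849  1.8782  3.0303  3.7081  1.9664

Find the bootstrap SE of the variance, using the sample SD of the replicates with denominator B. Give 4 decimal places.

Bootstrap SE is the standard deviation of the 6 replicate variances.
Mean of replicates: (3.2202 + 3.1849 + 1.8782 + 3.0303 + 3.7081 + 1.9664) / 6 = 16.98810 / 6 = 2.83135
Sum of squared deviations: (+0.38885)² + (+0.35355)² + (−0.95315)² + (+0.19895)² + (+0.87675)² + (−0.86495)² = 2.74111
Variance = 2.74111 / 6 = 0.45685
SE* = √0.45685

SE* = 0.6759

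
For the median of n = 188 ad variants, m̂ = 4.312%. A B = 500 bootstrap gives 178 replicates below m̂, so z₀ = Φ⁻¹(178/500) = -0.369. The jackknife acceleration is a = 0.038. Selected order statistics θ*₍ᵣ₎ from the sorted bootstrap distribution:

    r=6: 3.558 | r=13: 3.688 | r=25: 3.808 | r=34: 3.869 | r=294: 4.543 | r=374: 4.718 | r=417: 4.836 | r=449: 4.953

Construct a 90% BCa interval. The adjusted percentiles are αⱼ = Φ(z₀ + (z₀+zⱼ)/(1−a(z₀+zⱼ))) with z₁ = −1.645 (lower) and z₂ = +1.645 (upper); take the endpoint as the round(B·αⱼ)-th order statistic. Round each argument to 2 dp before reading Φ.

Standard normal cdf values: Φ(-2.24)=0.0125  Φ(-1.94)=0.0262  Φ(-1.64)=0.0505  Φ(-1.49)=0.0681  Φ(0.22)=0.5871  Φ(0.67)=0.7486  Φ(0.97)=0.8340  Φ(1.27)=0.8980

Lower: z₀ + z₁ = -0.369 + (-1.645) = -2.014; 1 − a(z₀+z₁) = 1 − (0.038)(-2.014) = 1.0765; argument = -0.369 + (-2.014)/1.0765 = -2.2398 → -2.24.
α₁ = Φ(-2.24) = 0.0125; rank = round(500 × 0.0125) = 6; θ*₍6₎ = 3.558.
Upper: z₀ + z₂ = 1.276; 1 − a(z₀+z₂) = 0.9515; argument = 0.9720 → 0.97; α₂ = 0.8340; rank = 417; θ*₍417₎ = 4.836.

(3.558, 4.836)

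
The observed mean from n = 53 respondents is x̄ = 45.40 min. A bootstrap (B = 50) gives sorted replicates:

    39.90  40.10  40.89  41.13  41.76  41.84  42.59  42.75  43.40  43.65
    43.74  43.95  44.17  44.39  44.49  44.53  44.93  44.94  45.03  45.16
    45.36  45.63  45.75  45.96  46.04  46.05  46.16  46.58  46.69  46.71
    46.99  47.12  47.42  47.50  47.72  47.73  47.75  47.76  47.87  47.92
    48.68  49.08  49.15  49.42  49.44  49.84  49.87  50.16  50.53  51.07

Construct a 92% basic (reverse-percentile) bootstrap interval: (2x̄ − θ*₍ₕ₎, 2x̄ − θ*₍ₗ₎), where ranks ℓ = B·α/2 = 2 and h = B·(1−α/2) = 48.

(40.64, 50.70)

Percentile endpoints at ranks 2 and 48: θ*₍2₎ = 40.10, θ*₍48₎ = 50.16.
Basic interval reflects these around x̄:
  lower = 2 × 45.40 − 50.16 = 40.64
  upper = 2 × 45.40 − 40.10 = 50.70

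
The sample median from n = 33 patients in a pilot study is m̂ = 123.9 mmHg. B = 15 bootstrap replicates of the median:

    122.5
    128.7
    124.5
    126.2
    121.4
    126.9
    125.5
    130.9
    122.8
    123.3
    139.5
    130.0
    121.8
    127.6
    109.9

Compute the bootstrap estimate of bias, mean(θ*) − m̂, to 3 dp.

bias = +1.533

mean(θ*) = (122.5 + 128.7 + 124.5 + 126.2 + 121.4 + 126.9 + 125.5 + 130.9 + 122.8 + 123.3 + 139.5 + 130.0 + 121.8 + 127.6 + 109.9) / 15 = 125.4333
bias = 125.4333 − 123.9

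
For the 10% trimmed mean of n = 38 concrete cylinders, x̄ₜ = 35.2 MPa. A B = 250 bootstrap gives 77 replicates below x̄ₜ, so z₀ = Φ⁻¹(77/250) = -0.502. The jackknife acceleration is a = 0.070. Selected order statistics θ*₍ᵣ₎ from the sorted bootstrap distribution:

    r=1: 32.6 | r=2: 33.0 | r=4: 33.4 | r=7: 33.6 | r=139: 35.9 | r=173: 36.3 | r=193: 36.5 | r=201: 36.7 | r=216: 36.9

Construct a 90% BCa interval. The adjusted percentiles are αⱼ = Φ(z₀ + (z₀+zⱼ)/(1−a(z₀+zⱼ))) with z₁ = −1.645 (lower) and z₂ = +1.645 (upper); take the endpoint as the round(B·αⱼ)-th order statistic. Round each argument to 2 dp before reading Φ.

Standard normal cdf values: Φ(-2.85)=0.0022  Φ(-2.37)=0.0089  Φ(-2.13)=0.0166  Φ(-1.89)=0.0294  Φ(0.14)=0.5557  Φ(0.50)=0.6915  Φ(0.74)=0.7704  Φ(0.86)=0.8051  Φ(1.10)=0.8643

(33.0, 36.5)

Lower: z₀ + z₁ = -0.502 + (-1.645) = -2.147; 1 − a(z₀+z₁) = 1 − (0.070)(-2.147) = 1.1503; argument = -0.502 + (-2.147)/1.1503 = -2.3685 → -2.37.
α₁ = Φ(-2.37) = 0.0089; rank = round(250 × 0.0089) = 2; θ*₍2₎ = 33.0.
Upper: z₀ + z₂ = 1.143; 1 − a(z₀+z₂) = 0.9200; argument = 0.7404 → 0.74; α₂ = 0.7704; rank = 193; θ*₍193₎ = 36.5.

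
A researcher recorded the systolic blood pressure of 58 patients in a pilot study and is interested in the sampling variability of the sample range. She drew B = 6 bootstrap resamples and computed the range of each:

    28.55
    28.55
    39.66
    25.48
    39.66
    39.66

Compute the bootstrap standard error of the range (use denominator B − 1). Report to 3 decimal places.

SE* = 6.740

Bootstrap SE is the standard deviation of the 6 replicate ranges.
Mean of replicates: (28.55 + 28.55 + 39.66 + 25.48 + 39.66 + 39.66) / 6 = 201.5600 / 6 = 33.5933
Sum of squared deviations: (−5.0433)² + (−5.0433)² + (+6.0667)² + (−8.1133)² + (+6.0667)² + (+6.0667)² = 227.1099
Variance = 227.1099 / 5 = 45.4220
SE* = √45.4220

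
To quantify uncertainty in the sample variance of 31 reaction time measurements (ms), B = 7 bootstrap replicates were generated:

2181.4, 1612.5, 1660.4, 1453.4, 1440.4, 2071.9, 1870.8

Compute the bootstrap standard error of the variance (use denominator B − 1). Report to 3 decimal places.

SE* = 292.927

Bootstrap SE is the standard deviation of the 7 replicate variances.
Mean of replicates: (2181.4 + 1612.5 + 1660.4 + 1453.4 + 1440.4 + 2071.9 + 1870.8) / 7 = 12290.8000 / 7 = 1755.8286
Sum of squared deviations: (+425.5714)² + (−143.3286)² + (−95.4286)² + (−302.4286)² + (−315.4286)² + (+316.0714)² + (+114.9714)² = 514838.5343
Variance = 514838.5343 / 6 = 85806.4224
SE* = √85806.4224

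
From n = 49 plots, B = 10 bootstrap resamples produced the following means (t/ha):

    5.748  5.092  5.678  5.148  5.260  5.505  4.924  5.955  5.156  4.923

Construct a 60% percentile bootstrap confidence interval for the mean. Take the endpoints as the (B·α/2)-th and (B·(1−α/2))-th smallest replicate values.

Sorted replicates: 4.923, 4.924, 5.092, 5.148, 5.156, 5.260, 5.505, 5.678, 5.748, 5.955
α = 0.40; lower rank = 10 × 0.200 = 2; upper rank = 10 × 0.800 = 8.
The 2nd smallest replicate is 4.924; the 8th is 5.678.

(4.924, 5.678)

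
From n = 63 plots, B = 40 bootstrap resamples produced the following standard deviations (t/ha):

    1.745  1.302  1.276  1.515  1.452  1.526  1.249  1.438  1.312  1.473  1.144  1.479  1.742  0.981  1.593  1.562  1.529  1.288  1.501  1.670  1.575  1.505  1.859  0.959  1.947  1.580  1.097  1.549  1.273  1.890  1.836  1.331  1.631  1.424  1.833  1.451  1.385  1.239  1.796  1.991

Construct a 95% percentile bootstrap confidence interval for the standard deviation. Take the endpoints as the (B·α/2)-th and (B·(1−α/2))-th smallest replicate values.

(0.959, 1.947)

Sorted replicates: 0.959, 0.981, 1.097, 1.144, 1.239, 1.249, 1.273, 1.276, 1.288, 1.302, 1.312, 1.331, 1.385, 1.424, 1.438, 1.451, 1.452, 1.473, 1.479, 1.501, 1.505, 1.515, 1.526, 1.529, 1.549, 1.562, 1.575, 1.580, 1.593, 1.631, 1.670, 1.742, 1.745, 1.796, 1.833, 1.836, 1.859, 1.890, 1.947, 1.991
α = 0.05; lower rank = 40 × 0.025 = 1; upper rank = 40 × 0.975 = 39.
The 1st smallest replicate is 0.959; the 39th is 1.947.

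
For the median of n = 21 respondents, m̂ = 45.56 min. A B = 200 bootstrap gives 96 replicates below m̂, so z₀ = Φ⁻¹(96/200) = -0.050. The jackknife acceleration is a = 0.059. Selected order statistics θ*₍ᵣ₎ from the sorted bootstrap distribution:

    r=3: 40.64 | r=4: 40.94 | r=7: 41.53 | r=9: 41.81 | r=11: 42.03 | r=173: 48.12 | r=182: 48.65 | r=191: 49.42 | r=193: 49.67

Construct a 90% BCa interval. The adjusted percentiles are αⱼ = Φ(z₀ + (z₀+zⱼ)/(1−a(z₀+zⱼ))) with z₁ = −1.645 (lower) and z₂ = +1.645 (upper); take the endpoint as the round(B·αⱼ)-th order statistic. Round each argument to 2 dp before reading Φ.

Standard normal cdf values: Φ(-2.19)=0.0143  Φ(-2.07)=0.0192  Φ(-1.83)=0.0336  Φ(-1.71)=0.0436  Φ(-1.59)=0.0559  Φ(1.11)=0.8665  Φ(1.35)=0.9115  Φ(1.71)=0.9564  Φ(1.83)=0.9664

(42.03, 49.42)

Lower: z₀ + z₁ = -0.050 + (-1.645) = -1.695; 1 − a(z₀+z₁) = 1 − (0.059)(-1.695) = 1.1000; argument = -0.050 + (-1.695)/1.1000 = -1.5909 → -1.59.
α₁ = Φ(-1.59) = 0.0559; rank = round(200 × 0.0559) = 11; θ*₍11₎ = 42.03.
Upper: z₀ + z₂ = 1.595; 1 − a(z₀+z₂) = 0.9059; argument = 1.7107 → 1.71; α₂ = 0.9564; rank = 191; θ*₍191₎ = 49.42.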